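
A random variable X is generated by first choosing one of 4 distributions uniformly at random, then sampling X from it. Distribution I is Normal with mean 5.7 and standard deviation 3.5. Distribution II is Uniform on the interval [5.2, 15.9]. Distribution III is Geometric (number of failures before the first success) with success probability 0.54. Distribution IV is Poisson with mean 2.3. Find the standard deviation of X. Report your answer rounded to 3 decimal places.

4.510

Per component, I: μ=5.7, E[X²]=44.74; II: μ=10.55, E[X²]=120.843; III: μ=0.851852, E[X²]=2.30316; IV: μ=2.3, E[X²]=7.59.
E[X] = 0.25·5.7 + 0.25·10.55 + 0.25·0.851852 + 0.25·2.3 = 4.85046.
E[X²] = 0.25·44.74 + 0.25·120.843 + 0.25·2.30316 + 0.25·7.59 = 43.8691.
Var(X) = E[X²] − (E[X])² = 43.8691 − 23.527 = 20.3421.
SD(X) = √20.3421 = 4.51023.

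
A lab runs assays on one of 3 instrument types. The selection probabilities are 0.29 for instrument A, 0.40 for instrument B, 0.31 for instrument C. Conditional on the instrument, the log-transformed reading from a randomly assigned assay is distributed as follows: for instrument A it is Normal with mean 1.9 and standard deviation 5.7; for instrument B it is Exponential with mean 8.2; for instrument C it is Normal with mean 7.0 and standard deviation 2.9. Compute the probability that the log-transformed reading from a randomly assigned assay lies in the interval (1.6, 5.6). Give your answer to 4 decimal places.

0.2911

Conditional on each instrument, P(1.6 < X < 5.6): A: 0.262858; B: 0.317598; C: 0.283337.
By total probability, P(1.6 < X < 5.6) = 0.29·0.262858 + 0.4·0.317598 + 0.31·0.283337 = 0.291102.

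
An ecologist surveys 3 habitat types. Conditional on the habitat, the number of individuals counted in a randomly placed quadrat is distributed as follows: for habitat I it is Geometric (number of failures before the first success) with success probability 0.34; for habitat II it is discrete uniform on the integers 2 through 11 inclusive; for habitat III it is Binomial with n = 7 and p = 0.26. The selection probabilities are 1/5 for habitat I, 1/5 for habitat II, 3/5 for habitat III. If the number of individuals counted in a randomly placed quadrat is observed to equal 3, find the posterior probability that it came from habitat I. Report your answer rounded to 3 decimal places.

0.130

Likelihoods P(X=3 | ·): I: 0.0977486; II: 0.1; III: 0.184465.
Posterior ∝ prior × likelihood. Numerator for I: 0.2·0.0977486 = 0.0195497.
Normalizing constant: 0.2·0.0977486 + 0.2·0.1 + 0.6·0.184465 = 0.150229.
P(I | observation) = 0.0195497 / 0.150229 = 0.130133.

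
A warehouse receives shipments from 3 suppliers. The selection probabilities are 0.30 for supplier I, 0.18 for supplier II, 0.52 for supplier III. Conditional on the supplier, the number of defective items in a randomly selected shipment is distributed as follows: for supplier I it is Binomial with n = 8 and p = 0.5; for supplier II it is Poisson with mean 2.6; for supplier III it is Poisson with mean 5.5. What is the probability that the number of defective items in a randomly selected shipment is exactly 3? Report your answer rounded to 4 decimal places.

Conditional on each supplier, P(X = 3): I: 0.21875; II: 0.217572; III: 0.113323.
By total probability, P(X = 3) = 0.3·0.21875 + 0.18·0.217572 + 0.52·0.113323 = 0.163716.

0.1637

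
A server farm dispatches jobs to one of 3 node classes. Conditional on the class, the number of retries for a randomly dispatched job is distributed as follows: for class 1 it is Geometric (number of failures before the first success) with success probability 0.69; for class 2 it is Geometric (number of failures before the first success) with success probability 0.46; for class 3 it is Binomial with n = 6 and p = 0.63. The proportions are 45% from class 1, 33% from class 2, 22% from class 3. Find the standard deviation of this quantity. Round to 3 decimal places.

Per component, 1: μ=0.449275, E[X²]=0.852972; 2: μ=1.17391, E[X²]=3.93006; 3: μ=3.78, E[X²]=15.687.
E[X] = 0.45·0.449275 + 0.33·1.17391 + 0.22·3.78 = 1.42117.
E[X²] = 0.45·0.852972 + 0.33·3.93006 + 0.22·15.687 = 5.1319.
Var(X) = E[X²] − (E[X])² = 5.1319 − 2.01971 = 3.11219.
SD(X) = √3.11219 = 1.76414.

1.764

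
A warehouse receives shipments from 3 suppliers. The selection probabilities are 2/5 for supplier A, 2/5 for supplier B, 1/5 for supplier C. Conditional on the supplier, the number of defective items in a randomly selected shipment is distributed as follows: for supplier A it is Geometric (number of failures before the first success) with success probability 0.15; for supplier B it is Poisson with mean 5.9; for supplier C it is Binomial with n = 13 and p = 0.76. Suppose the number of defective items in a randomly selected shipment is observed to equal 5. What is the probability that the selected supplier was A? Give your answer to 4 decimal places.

0.2874

Likelihoods P(X=5 | ·): A: 0.0665558; B: 0.163208; C: 0.003592.
Posterior ∝ prior × likelihood. Numerator for A: 0.4·0.0665558 = 0.0266223.
Normalizing constant: 0.4·0.0665558 + 0.4·0.163208 + 0.2·0.003592 = 0.0926239.
P(A | observation) = 0.0266223 / 0.0926239 = 0.287424.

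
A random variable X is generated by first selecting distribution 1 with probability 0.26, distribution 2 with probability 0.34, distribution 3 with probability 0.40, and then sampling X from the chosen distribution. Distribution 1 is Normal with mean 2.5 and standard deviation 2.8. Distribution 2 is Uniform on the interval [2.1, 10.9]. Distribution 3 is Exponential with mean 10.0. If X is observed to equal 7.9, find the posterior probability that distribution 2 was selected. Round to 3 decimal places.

Likelihoods f(7.9 | ·): 1: 0.0221869; 2: 0.113636; 3: 0.0453845.
Posterior ∝ prior × likelihood. Numerator for 2: 0.34·0.113636 = 0.0386364.
Normalizing constant: 0.26·0.0221869 + 0.34·0.113636 + 0.4·0.0453845 = 0.0625588.
P(2 | observation) = 0.0386364 / 0.0625588 = 0.617601.

0.618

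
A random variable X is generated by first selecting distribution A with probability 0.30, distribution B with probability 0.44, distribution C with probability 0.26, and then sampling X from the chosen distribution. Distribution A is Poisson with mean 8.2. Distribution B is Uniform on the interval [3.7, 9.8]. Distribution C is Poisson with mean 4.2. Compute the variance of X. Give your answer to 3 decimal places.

Per component, A: μ=8.2, E[X²]=75.44; B: μ=6.75, E[X²]=48.6633; C: μ=4.2, E[X²]=21.84.
E[X] = 0.3·8.2 + 0.44·6.75 + 0.26·4.2 = 6.522.
E[X²] = 0.3·75.44 + 0.44·48.6633 + 0.26·21.84 = 49.7223.
Var(X) = E[X²] − (E[X])² = 49.7223 − 42.5365 = 7.18578.

7.186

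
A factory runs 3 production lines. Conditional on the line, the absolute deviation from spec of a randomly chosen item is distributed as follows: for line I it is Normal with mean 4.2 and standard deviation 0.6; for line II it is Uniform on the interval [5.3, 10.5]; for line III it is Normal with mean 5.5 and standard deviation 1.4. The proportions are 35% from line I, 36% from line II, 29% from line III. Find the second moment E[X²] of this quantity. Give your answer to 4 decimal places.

For each component E[X²] = Var + (mean)², giving I: 18; II: 64.6633; III: 32.21.
Overall E[X²] = 0.35·18 + 0.36·64.6633 + 0.29·32.21 = 38.9197.

38.9197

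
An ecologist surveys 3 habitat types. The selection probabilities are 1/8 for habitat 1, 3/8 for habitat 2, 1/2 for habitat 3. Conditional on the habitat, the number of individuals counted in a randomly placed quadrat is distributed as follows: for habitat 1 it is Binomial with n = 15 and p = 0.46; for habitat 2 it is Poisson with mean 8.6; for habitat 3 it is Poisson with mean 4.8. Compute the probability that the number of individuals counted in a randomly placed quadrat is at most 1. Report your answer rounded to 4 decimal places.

Conditional on each habitat, P(X ≤ 1): 1: 0.00133378; 2: 0.00176742; 3: 0.0477325.
By total probability, P(X ≤ 1) = 0.125·0.00133378 + 0.375·0.00176742 + 0.5·0.0477325 = 0.0246958.

0.0247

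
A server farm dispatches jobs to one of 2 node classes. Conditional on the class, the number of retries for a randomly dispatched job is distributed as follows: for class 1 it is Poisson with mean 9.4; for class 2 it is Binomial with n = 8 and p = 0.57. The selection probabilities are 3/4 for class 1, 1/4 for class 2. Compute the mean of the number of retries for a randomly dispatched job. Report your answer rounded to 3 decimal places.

Component means — 1: 9.4; 2: 4.56.
E[X] = 0.75·9.4 + 0.25·4.56 = 8.19.

8.190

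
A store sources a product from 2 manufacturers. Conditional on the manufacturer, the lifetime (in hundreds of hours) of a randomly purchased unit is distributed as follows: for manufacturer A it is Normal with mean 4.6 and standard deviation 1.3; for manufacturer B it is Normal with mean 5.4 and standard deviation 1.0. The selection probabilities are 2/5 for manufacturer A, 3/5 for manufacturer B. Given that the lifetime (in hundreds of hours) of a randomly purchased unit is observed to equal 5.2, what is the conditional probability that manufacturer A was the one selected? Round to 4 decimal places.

Likelihoods f(5.2 | ·): A: 0.275874; B: 0.391043.
Posterior ∝ prior × likelihood. Numerator for A: 0.4·0.275874 = 0.11035.
Normalizing constant: 0.4·0.275874 + 0.6·0.391043 = 0.344975.
P(A | observation) = 0.11035 / 0.344975 = 0.319877.

0.3199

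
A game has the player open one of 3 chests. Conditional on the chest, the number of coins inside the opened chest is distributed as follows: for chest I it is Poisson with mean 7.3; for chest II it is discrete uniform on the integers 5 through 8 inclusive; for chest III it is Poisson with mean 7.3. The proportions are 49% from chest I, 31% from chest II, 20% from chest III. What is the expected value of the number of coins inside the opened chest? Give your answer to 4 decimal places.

Component means — I: 7.3; II: 6.5; III: 7.3.
E[X] = 0.49·7.3 + 0.31·6.5 + 0.2·7.3 = 7.052.

7.0520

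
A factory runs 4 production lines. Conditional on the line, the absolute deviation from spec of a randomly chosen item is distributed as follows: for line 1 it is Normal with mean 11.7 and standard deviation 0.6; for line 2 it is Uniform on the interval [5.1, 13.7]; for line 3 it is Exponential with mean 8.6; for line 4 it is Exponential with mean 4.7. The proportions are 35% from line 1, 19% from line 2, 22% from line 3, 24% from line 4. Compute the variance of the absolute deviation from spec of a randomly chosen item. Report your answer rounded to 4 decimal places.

Per component, 1: μ=11.7, E[X²]=137.25; 2: μ=9.4, E[X²]=94.5233; 3: μ=8.6, E[X²]=147.92; 4: μ=4.7, E[X²]=44.18.
E[X] = 0.35·11.7 + 0.19·9.4 + 0.22·8.6 + 0.24·4.7 = 8.901.
E[X²] = 0.35·137.25 + 0.19·94.5233 + 0.22·147.92 + 0.24·44.18 = 109.143.
Var(X) = E[X²] − (E[X])² = 109.143 − 79.2278 = 29.9147.

29.9147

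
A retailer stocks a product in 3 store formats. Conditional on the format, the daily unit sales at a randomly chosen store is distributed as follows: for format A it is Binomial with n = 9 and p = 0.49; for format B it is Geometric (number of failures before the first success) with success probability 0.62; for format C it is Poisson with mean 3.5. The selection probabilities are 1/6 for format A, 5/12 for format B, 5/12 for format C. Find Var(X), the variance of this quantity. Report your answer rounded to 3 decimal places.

4.751

Per component, A: μ=4.41, E[X²]=21.6972; B: μ=0.612903, E[X²]=1.3642; C: μ=3.5, E[X²]=15.75.
E[X] = 0.166667·4.41 + 0.416667·0.612903 + 0.416667·3.5 = 2.44871.
E[X²] = 0.166667·21.6972 + 0.416667·1.3642 + 0.416667·15.75 = 10.7471.
Var(X) = E[X²] − (E[X])² = 10.7471 − 5.99618 = 4.75094.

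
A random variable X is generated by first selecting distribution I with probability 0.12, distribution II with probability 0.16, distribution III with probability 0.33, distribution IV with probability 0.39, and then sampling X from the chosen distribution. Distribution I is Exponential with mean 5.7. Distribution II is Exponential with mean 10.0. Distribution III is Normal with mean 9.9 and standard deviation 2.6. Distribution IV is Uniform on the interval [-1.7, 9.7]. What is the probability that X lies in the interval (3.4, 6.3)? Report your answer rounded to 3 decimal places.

Conditional on each component, P(3.4 < X < 6.3): I: 0.219617; II: 0.179179; III: 0.0768754; IV: 0.254386.
By total probability, P(3.4 < X < 6.3) = 0.12·0.219617 + 0.16·0.179179 + 0.33·0.0768754 + 0.39·0.254386 = 0.179602.

0.180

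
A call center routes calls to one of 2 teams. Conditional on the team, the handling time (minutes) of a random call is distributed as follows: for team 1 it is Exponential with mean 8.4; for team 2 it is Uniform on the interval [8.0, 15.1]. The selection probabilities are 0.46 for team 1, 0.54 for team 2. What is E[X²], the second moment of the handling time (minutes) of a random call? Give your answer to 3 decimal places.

For each component E[X²] = Var + (mean)², giving 1: 141.12; 2: 137.603.
Overall E[X²] = 0.46·141.12 + 0.54·137.603 = 139.221.

139.221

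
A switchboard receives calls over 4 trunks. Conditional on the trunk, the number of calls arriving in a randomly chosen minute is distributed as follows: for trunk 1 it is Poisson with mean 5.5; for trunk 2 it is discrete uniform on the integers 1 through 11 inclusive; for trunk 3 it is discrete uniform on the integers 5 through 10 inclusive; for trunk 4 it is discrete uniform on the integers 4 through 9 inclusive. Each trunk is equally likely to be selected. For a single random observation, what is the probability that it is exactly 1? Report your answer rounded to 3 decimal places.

0.028

Conditional on each trunk, P(X = 1): 1: 0.0224772; 2: 0.0909091; 3: 0; 4: 0.
By total probability, P(X = 1) = 0.25·0.0224772 + 0.25·0.0909091 + 0.25·0 + 0.25·0 = 0.0283466.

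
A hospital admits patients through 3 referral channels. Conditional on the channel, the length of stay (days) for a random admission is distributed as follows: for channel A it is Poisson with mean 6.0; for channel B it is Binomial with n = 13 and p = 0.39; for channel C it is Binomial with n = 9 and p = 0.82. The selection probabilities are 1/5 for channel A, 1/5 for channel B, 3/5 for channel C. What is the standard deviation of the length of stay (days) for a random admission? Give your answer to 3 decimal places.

1.876

Per component, A: μ=6, E[X²]=42; B: μ=5.07, E[X²]=28.7976; C: μ=7.38, E[X²]=55.7928.
E[X] = 0.2·6 + 0.2·5.07 + 0.6·7.38 = 6.642.
E[X²] = 0.2·42 + 0.2·28.7976 + 0.6·55.7928 = 47.6352.
Var(X) = E[X²] − (E[X])² = 47.6352 − 44.1162 = 3.51904.
SD(X) = √3.51904 = 1.87591.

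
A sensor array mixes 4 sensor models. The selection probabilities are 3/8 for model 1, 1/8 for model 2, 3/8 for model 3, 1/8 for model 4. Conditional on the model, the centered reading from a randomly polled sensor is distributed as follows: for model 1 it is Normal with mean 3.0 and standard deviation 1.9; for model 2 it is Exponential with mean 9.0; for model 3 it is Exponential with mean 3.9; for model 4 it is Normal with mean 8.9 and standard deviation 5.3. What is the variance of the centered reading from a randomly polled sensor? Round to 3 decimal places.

Per component, 1: μ=3, E[X²]=12.61; 2: μ=9, E[X²]=162; 3: μ=3.9, E[X²]=30.42; 4: μ=8.9, E[X²]=107.3.
E[X] = 0.375·3 + 0.125·9 + 0.375·3.9 + 0.125·8.9 = 4.825.
E[X²] = 0.375·12.61 + 0.125·162 + 0.375·30.42 + 0.125·107.3 = 49.7987.
Var(X) = E[X²] − (E[X])² = 49.7987 − 23.2806 = 26.5181.

26.518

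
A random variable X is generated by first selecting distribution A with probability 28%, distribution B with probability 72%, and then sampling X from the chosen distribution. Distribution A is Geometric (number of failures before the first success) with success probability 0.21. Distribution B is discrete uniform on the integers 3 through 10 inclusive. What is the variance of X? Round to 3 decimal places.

Per component, A: μ=3.7619, E[X²]=32.0658; B: μ=6.5, E[X²]=47.5.
E[X] = 0.28·3.7619 + 0.72·6.5 = 5.73333.
E[X²] = 0.28·32.0658 + 0.72·47.5 = 43.1784.
Var(X) = E[X²] − (E[X])² = 43.1784 − 32.8711 = 10.3073.

10.307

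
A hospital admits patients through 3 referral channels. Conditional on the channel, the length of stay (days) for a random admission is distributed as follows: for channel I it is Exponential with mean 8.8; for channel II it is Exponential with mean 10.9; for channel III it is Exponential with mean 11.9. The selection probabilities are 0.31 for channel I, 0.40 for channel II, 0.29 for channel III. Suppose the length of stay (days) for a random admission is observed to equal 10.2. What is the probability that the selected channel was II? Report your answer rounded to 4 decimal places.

Likelihoods f(10.2 | ·): I: 0.0356558; II: 0.035989; III: 0.0356616.
Posterior ∝ prior × likelihood. Numerator for II: 0.4·0.035989 = 0.0143956.
Normalizing constant: 0.31·0.0356558 + 0.4·0.035989 + 0.29·0.0356616 = 0.0357908.
P(II | observation) = 0.0143956 / 0.0357908 = 0.402215.

0.4022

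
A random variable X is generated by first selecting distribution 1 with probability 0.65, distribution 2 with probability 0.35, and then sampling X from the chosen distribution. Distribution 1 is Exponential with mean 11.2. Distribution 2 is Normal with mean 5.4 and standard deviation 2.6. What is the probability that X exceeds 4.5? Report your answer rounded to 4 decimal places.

Conditional on each component, P(X > 4.5): 1: 0.669124; 2: 0.635386.
By total probability, P(X > 4.5) = 0.65·0.669124 + 0.35·0.635386 = 0.657316.

0.6573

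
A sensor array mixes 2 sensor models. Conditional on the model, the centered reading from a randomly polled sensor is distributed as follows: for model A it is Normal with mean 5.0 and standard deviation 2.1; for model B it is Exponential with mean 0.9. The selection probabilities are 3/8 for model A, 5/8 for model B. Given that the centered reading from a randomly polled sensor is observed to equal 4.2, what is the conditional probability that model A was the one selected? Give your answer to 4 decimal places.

0.9103

Likelihoods f(4.2 | ·): A: 0.176676; B: 0.0104484.
Posterior ∝ prior × likelihood. Numerator for A: 0.375·0.176676 = 0.0662535.
Normalizing constant: 0.375·0.176676 + 0.625·0.0104484 = 0.0727837.
P(A | observation) = 0.0662535 / 0.0727837 = 0.910279.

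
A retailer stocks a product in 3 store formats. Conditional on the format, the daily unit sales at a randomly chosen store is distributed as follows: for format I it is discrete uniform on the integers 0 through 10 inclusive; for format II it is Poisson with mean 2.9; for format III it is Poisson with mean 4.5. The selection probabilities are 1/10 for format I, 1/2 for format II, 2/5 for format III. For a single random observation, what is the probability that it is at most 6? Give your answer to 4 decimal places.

Conditional on each format, P(X ≤ 6): I: 0.636364; II: 0.971283; III: 0.831051.
By total probability, P(X ≤ 6) = 0.1·0.636364 + 0.5·0.971283 + 0.4·0.831051 = 0.881698.

0.8817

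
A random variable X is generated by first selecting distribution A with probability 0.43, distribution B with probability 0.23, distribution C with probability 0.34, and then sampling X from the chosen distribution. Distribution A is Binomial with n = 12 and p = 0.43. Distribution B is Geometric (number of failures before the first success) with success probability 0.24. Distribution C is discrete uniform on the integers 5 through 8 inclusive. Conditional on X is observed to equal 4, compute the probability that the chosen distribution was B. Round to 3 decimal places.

0.185

Likelihoods P(X=4 | ·): A: 0.188572; B: 0.0800692; C: 0.
Posterior ∝ prior × likelihood. Numerator for B: 0.23·0.0800692 = 0.0184159.
Normalizing constant: 0.43·0.188572 + 0.23·0.0800692 + 0.34·0 = 0.099502.
P(B | observation) = 0.0184159 / 0.099502 = 0.185081.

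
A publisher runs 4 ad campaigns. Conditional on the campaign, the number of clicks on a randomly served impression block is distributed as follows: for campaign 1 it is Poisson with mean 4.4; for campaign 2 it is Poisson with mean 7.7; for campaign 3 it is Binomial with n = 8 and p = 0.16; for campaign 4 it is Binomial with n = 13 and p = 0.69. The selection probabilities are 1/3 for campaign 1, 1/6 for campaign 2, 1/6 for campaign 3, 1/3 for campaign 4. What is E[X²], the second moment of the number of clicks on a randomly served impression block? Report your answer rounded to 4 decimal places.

47.2845

For each component E[X²] = Var + (mean)², giving 1: 23.76; 2: 66.99; 3: 2.7136; 4: 83.2416.
Overall E[X²] = 0.333333·23.76 + 0.166667·66.99 + 0.166667·2.7136 + 0.333333·83.2416 = 47.2845.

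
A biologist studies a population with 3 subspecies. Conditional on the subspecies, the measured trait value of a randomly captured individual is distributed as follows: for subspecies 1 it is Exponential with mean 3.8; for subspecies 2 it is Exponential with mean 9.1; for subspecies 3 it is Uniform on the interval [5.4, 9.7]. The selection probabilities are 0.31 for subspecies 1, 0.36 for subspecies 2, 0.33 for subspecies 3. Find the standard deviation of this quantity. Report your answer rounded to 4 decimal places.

Per component, 1: μ=3.8, E[X²]=28.88; 2: μ=9.1, E[X²]=165.62; 3: μ=7.55, E[X²]=58.5433.
E[X] = 0.31·3.8 + 0.36·9.1 + 0.33·7.55 = 6.9455.
E[X²] = 0.31·28.88 + 0.36·165.62 + 0.33·58.5433 = 87.8953.
Var(X) = E[X²] − (E[X])² = 87.8953 − 48.24 = 39.6553.
SD(X) = √39.6553 = 6.29725.

6.2972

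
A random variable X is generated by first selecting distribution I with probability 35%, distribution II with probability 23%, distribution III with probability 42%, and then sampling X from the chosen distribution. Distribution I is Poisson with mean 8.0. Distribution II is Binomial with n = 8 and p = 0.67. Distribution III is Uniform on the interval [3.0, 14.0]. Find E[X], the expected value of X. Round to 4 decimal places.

Component means — I: 8; II: 5.36; III: 8.5.
E[X] = 0.35·8 + 0.23·5.36 + 0.42·8.5 = 7.6028.

7.6028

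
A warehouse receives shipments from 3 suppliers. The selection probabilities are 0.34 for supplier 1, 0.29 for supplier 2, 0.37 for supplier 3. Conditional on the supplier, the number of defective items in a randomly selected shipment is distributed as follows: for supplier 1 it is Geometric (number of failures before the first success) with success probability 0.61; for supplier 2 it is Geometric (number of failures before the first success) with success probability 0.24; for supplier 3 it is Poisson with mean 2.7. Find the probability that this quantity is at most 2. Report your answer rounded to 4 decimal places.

0.6652

Conditional on each supplier, P(X ≤ 2): 1: 0.940681; 2: 0.561024; 3: 0.493624.
By total probability, P(X ≤ 2) = 0.34·0.940681 + 0.29·0.561024 + 0.37·0.493624 = 0.66517.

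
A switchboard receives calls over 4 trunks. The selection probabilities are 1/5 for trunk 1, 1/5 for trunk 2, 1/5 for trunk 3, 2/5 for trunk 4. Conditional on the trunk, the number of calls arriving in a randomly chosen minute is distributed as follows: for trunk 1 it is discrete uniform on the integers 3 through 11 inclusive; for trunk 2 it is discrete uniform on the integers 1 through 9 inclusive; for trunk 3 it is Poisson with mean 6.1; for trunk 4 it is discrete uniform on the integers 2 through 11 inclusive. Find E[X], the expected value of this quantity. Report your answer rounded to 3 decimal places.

6.220

Component means — 1: 7; 2: 5; 3: 6.1; 4: 6.5.
E[X] = 0.2·7 + 0.2·5 + 0.2·6.1 + 0.4·6.5 = 6.22.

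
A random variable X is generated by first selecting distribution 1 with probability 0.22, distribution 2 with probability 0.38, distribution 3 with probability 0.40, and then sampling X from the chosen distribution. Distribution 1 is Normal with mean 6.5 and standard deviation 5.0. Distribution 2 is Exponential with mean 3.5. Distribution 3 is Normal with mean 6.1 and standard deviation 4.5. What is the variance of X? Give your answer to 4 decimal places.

20.0490

Per component, 1: μ=6.5, E[X²]=67.25; 2: μ=3.5, E[X²]=24.5; 3: μ=6.1, E[X²]=57.46.
E[X] = 0.22·6.5 + 0.38·3.5 + 0.4·6.1 = 5.2.
E[X²] = 0.22·67.25 + 0.38·24.5 + 0.4·57.46 = 47.089.
Var(X) = E[X²] − (E[X])² = 47.089 − 27.04 = 20.049.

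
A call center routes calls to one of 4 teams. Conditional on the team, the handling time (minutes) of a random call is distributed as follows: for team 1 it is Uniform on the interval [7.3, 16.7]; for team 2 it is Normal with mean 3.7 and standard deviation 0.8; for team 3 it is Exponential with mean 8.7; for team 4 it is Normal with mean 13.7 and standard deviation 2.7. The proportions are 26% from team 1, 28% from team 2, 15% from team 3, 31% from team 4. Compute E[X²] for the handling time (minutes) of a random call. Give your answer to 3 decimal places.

For each component E[X²] = Var + (mean)², giving 1: 151.363; 2: 14.33; 3: 151.38; 4: 194.98.
Overall E[X²] = 0.26·151.363 + 0.28·14.33 + 0.15·151.38 + 0.31·194.98 = 126.518.

126.518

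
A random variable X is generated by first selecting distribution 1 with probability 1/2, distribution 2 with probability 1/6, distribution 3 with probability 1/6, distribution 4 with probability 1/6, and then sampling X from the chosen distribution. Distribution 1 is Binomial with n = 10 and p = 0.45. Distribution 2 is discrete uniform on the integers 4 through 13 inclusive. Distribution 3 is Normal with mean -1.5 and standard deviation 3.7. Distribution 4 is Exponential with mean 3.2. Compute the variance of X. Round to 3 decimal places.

15.247

Per component, 1: μ=4.5, E[X²]=22.725; 2: μ=8.5, E[X²]=80.5; 3: μ=-1.5, E[X²]=15.94; 4: μ=3.2, E[X²]=20.48.
E[X] = 0.5·4.5 + 0.166667·8.5 + 0.166667·-1.5 + 0.166667·3.2 = 3.95.
E[X²] = 0.5·22.725 + 0.166667·80.5 + 0.166667·15.94 + 0.166667·20.48 = 30.8492.
Var(X) = E[X²] − (E[X])² = 30.8492 − 15.6025 = 15.2467.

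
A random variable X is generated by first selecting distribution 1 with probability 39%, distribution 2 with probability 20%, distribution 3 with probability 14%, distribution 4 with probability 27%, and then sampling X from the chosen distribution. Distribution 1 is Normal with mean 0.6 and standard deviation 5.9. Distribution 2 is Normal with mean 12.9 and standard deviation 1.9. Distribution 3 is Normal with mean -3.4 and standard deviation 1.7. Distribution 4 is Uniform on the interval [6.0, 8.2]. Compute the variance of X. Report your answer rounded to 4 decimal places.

Per component, 1: μ=0.6, E[X²]=35.17; 2: μ=12.9, E[X²]=170.02; 3: μ=-3.4, E[X²]=14.45; 4: μ=7.1, E[X²]=50.8133.
E[X] = 0.39·0.6 + 0.2·12.9 + 0.14·-3.4 + 0.27·7.1 = 4.255.
E[X²] = 0.39·35.17 + 0.2·170.02 + 0.14·14.45 + 0.27·50.8133 = 63.4629.
Var(X) = E[X²] − (E[X])² = 63.4629 − 18.105 = 45.3579.

45.3579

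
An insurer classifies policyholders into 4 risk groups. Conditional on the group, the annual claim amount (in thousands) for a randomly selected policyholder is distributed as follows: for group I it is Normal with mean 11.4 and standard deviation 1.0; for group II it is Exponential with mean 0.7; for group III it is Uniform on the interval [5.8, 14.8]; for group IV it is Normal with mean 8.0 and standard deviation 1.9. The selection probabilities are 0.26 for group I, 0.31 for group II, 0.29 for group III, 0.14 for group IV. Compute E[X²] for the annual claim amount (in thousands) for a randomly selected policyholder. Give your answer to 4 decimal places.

76.5424

For each component E[X²] = Var + (mean)², giving I: 130.96; II: 0.98; III: 112.84; IV: 67.61.
Overall E[X²] = 0.26·130.96 + 0.31·0.98 + 0.29·112.84 + 0.14·67.61 = 76.5424.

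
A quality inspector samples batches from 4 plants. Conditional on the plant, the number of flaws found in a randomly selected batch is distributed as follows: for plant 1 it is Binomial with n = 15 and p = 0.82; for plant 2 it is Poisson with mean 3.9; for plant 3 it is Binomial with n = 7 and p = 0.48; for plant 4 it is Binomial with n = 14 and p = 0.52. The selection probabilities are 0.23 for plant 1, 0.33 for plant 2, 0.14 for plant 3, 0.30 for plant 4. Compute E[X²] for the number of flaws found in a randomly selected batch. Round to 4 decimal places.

For each component E[X²] = Var + (mean)², giving 1: 153.504; 2: 19.11; 3: 13.0368; 4: 56.4928.
Overall E[X²] = 0.23·153.504 + 0.33·19.11 + 0.14·13.0368 + 0.3·56.4928 = 60.3852.

60.3852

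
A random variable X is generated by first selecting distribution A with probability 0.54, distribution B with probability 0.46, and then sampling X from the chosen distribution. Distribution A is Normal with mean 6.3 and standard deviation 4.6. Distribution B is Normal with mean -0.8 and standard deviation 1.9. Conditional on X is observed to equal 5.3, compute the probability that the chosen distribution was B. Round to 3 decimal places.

Likelihoods f(5.3 | ·): A: 0.0847013; B: 0.00121315.
Posterior ∝ prior × likelihood. Numerator for B: 0.46·0.00121315 = 0.000558051.
Normalizing constant: 0.54·0.0847013 + 0.46·0.00121315 = 0.0462968.
P(B | observation) = 0.000558051 / 0.0462968 = 0.0120538.

0.012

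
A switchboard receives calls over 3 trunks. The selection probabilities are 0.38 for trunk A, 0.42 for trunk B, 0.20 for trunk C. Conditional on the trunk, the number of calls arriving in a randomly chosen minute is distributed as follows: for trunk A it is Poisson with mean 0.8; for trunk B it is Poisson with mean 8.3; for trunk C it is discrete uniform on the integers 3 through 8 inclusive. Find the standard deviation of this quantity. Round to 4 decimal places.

3.9608

Per component, A: μ=0.8, E[X²]=1.44; B: μ=8.3, E[X²]=77.19; C: μ=5.5, E[X²]=33.1667.
E[X] = 0.38·0.8 + 0.42·8.3 + 0.2·5.5 = 4.89.
E[X²] = 0.38·1.44 + 0.42·77.19 + 0.2·33.1667 = 39.6003.
Var(X) = E[X²] − (E[X])² = 39.6003 − 23.9121 = 15.6882.
SD(X) = √15.6882 = 3.96084.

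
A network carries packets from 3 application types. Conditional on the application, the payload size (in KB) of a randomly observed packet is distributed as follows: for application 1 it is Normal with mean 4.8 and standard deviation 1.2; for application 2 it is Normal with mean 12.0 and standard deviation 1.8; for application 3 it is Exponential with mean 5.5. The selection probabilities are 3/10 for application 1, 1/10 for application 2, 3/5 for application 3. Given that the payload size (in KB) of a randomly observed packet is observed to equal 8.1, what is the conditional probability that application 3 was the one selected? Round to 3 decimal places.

0.851

Likelihoods f(8.1 | ·): 1: 0.00757797; 2: 0.0211959; 3: 0.0416908.
Posterior ∝ prior × likelihood. Numerator for 3: 0.6·0.0416908 = 0.0250145.
Normalizing constant: 0.3·0.00757797 + 0.1·0.0211959 + 0.6·0.0416908 = 0.0294074.
P(3 | observation) = 0.0250145 / 0.0294074 = 0.850617.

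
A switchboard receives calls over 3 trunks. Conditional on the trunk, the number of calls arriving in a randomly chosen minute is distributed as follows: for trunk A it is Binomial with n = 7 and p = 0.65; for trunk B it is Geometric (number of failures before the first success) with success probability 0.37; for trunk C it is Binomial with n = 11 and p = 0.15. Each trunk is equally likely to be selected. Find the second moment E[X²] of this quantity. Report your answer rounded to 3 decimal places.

For each component E[X²] = Var + (mean)², giving A: 22.295; B: 7.5011; C: 4.125.
Overall E[X²] = 0.333333·22.295 + 0.333333·7.5011 + 0.333333·4.125 = 11.307.

11.307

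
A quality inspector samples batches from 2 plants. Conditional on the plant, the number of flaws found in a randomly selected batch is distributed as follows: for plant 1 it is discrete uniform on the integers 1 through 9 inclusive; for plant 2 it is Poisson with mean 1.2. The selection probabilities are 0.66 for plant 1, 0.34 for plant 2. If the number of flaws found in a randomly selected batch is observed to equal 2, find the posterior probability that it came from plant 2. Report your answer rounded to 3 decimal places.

Likelihoods P(X=2 | ·): 1: 0.111111; 2: 0.21686.
Posterior ∝ prior × likelihood. Numerator for 2: 0.34·0.21686 = 0.0737323.
Normalizing constant: 0.66·0.111111 + 0.34·0.21686 = 0.147066.
P(2 | observation) = 0.0737323 / 0.147066 = 0.501357.

0.501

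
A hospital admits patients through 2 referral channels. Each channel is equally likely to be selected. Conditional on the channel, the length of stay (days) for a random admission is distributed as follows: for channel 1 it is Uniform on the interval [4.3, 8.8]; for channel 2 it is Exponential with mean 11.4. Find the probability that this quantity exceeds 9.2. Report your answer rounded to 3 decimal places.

0.223

Conditional on each channel, P(X > 9.2): 1: 0; 2: 0.446187.
By total probability, P(X > 9.2) = 0.5·0 + 0.5·0.446187 = 0.223093.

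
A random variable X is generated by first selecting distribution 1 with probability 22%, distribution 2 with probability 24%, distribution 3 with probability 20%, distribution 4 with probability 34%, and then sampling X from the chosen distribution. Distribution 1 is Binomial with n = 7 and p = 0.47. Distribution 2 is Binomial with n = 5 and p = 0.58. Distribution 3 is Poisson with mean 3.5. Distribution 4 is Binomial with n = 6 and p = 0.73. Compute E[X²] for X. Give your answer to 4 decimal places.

15.1504

For each component E[X²] = Var + (mean)², giving 1: 12.5678; 2: 9.628; 3: 15.75; 4: 20.367.
Overall E[X²] = 0.22·12.5678 + 0.24·9.628 + 0.2·15.75 + 0.34·20.367 = 15.1504.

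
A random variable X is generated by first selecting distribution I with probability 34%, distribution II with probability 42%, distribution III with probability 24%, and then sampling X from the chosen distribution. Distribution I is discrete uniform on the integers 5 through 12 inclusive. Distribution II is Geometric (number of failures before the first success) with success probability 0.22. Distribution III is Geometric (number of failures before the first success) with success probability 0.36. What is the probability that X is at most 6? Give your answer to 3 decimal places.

Conditional on each component, P(X ≤ 6): I: 0.25; II: 0.824344; III: 0.95602.
By total probability, P(X ≤ 6) = 0.34·0.25 + 0.42·0.824344 + 0.24·0.95602 = 0.660669.

0.661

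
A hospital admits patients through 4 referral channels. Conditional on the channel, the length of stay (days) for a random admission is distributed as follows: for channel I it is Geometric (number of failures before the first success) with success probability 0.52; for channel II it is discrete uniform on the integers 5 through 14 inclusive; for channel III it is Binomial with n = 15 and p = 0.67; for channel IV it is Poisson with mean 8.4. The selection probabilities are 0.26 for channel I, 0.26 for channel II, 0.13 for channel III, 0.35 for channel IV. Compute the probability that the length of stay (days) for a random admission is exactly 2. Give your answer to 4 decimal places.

Conditional on each channel, P(X = 2): I: 0.119808; II: 0; III: 2.5943e-05; IV: 0.00793332.
By total probability, P(X = 2) = 0.26·0.119808 + 0.26·0 + 0.13·2.5943e-05 + 0.35·0.00793332 = 0.0339301.

0.0339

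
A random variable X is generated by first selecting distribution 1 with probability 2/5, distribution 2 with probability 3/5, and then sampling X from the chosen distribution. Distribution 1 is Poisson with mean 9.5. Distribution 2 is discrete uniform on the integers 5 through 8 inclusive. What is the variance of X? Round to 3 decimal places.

6.710

Per component, 1: μ=9.5, E[X²]=99.75; 2: μ=6.5, E[X²]=43.5.
E[X] = 0.4·9.5 + 0.6·6.5 = 7.7.
E[X²] = 0.4·99.75 + 0.6·43.5 = 66.
Var(X) = E[X²] − (E[X])² = 66 − 59.29 = 6.71.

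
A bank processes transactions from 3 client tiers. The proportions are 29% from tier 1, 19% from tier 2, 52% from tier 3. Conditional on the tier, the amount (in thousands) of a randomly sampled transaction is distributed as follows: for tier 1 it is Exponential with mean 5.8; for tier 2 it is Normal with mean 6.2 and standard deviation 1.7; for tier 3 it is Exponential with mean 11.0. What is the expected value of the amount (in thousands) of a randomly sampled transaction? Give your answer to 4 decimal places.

8.5800

Component means — 1: 5.8; 2: 6.2; 3: 11.
E[X] = 0.29·5.8 + 0.19·6.2 + 0.52·11 = 8.58.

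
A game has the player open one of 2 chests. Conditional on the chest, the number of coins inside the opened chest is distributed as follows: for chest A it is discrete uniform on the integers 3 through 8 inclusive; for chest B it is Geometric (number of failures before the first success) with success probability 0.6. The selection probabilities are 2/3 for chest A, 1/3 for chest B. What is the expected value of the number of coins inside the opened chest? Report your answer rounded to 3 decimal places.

Component means — A: 5.5; B: 0.666667.
E[X] = 0.666667·5.5 + 0.333333·0.666667 = 3.88889.

3.889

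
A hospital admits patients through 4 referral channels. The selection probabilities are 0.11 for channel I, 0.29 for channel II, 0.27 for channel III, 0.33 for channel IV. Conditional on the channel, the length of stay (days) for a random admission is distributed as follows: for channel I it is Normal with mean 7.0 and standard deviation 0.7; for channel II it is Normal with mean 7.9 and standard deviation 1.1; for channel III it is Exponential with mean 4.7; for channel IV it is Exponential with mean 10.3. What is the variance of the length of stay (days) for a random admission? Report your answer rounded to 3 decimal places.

46.104

Per component, I: μ=7, E[X²]=49.49; II: μ=7.9, E[X²]=63.62; III: μ=4.7, E[X²]=44.18; IV: μ=10.3, E[X²]=212.18.
E[X] = 0.11·7 + 0.29·7.9 + 0.27·4.7 + 0.33·10.3 = 7.729.
E[X²] = 0.11·49.49 + 0.29·63.62 + 0.27·44.18 + 0.33·212.18 = 105.842.
Var(X) = E[X²] − (E[X])² = 105.842 − 59.7374 = 46.1043.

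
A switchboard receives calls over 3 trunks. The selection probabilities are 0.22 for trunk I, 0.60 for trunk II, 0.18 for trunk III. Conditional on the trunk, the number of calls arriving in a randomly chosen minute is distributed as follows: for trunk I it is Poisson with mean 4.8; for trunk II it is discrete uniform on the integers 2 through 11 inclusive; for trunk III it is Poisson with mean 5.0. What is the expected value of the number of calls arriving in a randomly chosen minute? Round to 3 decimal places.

5.856

Component means — I: 4.8; II: 6.5; III: 5.
E[X] = 0.22·4.8 + 0.6·6.5 + 0.18·5 = 5.856.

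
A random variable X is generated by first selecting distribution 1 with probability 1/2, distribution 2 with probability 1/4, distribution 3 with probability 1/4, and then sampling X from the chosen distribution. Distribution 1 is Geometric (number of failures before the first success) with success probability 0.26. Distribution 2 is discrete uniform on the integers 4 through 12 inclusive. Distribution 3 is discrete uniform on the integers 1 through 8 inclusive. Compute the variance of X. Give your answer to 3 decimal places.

12.880

Per component, 1: μ=2.84615, E[X²]=19.0473; 2: μ=8, E[X²]=70.6667; 3: μ=4.5, E[X²]=25.5.
E[X] = 0.5·2.84615 + 0.25·8 + 0.25·4.5 = 4.54808.
E[X²] = 0.5·19.0473 + 0.25·70.6667 + 0.25·25.5 = 33.5653.
Var(X) = E[X²] − (E[X])² = 33.5653 − 20.685 = 12.8803.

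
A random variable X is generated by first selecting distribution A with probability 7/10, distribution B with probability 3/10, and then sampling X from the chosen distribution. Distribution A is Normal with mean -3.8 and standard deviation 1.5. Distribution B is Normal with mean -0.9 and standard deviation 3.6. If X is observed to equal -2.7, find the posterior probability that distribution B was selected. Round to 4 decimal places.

0.1710

Likelihoods f(-2.7 | ·): A: 0.203255; B: 0.0977959.
Posterior ∝ prior × likelihood. Numerator for B: 0.3·0.0977959 = 0.0293388.
Normalizing constant: 0.7·0.203255 + 0.3·0.0977959 = 0.171617.
P(B | observation) = 0.0293388 / 0.171617 = 0.170954.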